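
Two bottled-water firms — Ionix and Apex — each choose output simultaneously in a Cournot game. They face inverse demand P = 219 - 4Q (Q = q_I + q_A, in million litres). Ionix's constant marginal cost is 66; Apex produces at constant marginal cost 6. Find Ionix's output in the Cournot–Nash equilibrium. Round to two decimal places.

7.75

Ionix's profit: π_I = (219 - 4Q)q_I - (66q_I). Setting ∂π_I/∂q_I = 0: 153 - 8q_I - 4(q_A) = 0.
Apex's profit: π_A = (219 - 4Q)q_A - (6q_A). Setting ∂π_A/∂q_A = 0: 213 - 8q_A - 4(q_I) = 0.
Best responses: q_I = (153 - 4q_A)/8, q_A = (213 - 4q_I)/8.
Solving the pair: q_I = 31/4, q_A = 91/4.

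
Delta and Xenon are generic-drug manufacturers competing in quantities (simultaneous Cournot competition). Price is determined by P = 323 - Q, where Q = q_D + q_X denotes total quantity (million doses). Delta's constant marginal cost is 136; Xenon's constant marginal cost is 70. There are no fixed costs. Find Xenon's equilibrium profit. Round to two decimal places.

11306.78

Delta's profit: π_D = (323 - Q)q_D - (136q_D). Setting ∂π_D/∂q_D = 0: 187 - 2q_D - (q_X) = 0.
Xenon's first-order condition: 253 - 2q_X - (q_D) = 0.
So q_D = (187 - q_X)/2 and q_X = (253 - q_D)/2.
Substituting one into the other gives q_D = 121/3 and q_X = 319/3.
Price P = 323 - 440/3 = 529/3.
Xenon's profit: (529/3 - 70)·(319/3) = 11306.7778.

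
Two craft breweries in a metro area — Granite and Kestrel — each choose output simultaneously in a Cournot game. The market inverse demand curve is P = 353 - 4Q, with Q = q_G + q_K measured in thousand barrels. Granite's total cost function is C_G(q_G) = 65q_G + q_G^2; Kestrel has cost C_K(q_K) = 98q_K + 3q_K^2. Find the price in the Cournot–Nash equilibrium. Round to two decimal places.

210.74

Granite's profit: π_G = (353 - 4Q)q_G - (65q_G + q_G²). Setting ∂π_G/∂q_G = 0: 288 - 10q_G - 4(q_K) = 0.
Kestrel's profit: π_K = (353 - 4Q)q_K - (98q_K + 3q_K²). Setting ∂π_K/∂q_K = 0: 255 - 14q_K - 4(q_G) = 0.
So q_G = (288 - 4q_K)/10 and q_K = (255 - 4q_G)/14.
Substituting one into the other gives q_G = 753/31 and q_K = 699/62.
Total output Q = 35.5645, so price P = 353 - 4·35.5645 = 210.7419.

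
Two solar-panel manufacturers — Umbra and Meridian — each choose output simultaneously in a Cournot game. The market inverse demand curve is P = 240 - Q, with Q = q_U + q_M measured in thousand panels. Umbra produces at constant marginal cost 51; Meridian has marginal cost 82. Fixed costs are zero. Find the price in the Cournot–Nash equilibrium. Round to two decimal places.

124.33

Umbra's profit: π_U = (240 - Q)q_U - (51q_U). Setting ∂π_U/∂q_U = 0: 189 - 2q_U - (q_M) = 0.
Meridian's first-order condition: 158 - 2q_M - (q_U) = 0.
Rearranging gives the reaction functions q_U = (189 - q_M)/2 and q_M = (158 - q_U)/2.
Substituting one into the other gives q_U = 220/3 and q_M = 127/3.
Total output Q = 347/3, so price P = 240 - 347/3 = 373/3.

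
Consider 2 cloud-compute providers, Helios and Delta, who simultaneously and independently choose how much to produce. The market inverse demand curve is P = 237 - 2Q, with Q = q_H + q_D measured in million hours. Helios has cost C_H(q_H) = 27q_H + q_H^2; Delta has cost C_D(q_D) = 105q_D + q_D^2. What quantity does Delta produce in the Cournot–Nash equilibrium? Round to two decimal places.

11.63

Helios's profit: π_H = (237 - 2Q)q_H - (27q_H + q_H²). Setting ∂π_H/∂q_H = 0: 210 - 6q_H - 2(q_D) = 0.
Delta's profit: π_D = (237 - 2Q)q_D - (105q_D + q_D²). Setting ∂π_D/∂q_D = 0: 132 - 6q_D - 2(q_H) = 0.
So q_H = (210 - 2q_D)/6 and q_D = (132 - 2q_H)/6.
Substituting one into the other gives q_H = 249/8 and q_D = 93/8.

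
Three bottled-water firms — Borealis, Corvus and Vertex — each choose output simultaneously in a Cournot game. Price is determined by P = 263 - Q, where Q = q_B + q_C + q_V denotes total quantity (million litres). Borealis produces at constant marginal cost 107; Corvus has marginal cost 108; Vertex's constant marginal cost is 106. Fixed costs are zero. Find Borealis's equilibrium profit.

1521

Borealis's profit: π_B = (263 - Q)q_B - (107q_B). Setting ∂π_B/∂q_B = 0: 156 - 2q_B - (q_C + q_V) = 0.
Corvus's first-order condition: 155 - 2q_C - (q_B + q_V) = 0.
Vertex's first-order condition: 157 - 2q_V - (q_B + q_C) = 0.
Summing all 3 equations gives 468 − 4Q = 0, hence Q = 117.
Back-substituting: q_B = (156 − 117) = 39, q_C = (155 − 117) = 38, q_V = (157 − 117) = 40.
Price P = 263 - 117 = 146.
Borealis's profit: (146 - 107)·39 = 1521.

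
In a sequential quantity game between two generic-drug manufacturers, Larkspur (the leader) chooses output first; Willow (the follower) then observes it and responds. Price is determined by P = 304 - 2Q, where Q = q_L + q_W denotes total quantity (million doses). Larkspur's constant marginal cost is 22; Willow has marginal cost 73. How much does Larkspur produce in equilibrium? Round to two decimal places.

The follower Willow best-responds to any q_L: π_W = (304 - 2Q)q_W - 73q_W.
Follower FOC: 231 - 2q_L - 4q_W = 0, so q_W(q_L) = (231 - 2q_L)/4.
Larkspur substitutes q_W(q_L) into its own profit: π_L = q_L(304 - 2q_L - (231 - 2q_L)/2) - 22q_L = (377/2 - q_L)q_L - 22q_L.
Maximising: ∂π_L/∂q_L = 333/2 - 2q_L = 0, giving q_L = 333/4.
Then q_W = (231 - 2·(333/4))/4 = 129/8.

83.25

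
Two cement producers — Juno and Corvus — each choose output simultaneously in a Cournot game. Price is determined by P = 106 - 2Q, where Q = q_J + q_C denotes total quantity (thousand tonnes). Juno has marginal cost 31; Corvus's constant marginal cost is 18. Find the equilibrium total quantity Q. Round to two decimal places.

27.17

Juno's profit: π_J = (106 - 2Q)q_J - (31q_J). Setting ∂π_J/∂q_J = 0: 75 - 4q_J - 2(q_C) = 0.
Corvus's first-order condition: 88 - 4q_C - 2(q_J) = 0.
Best responses: q_J = (75 - 2q_C)/4, q_C = (88 - 2q_J)/4.
Solving the pair: q_J = 31/3, q_C = 101/6.
Total output Q = 31/3 + 101/6 = 163/6.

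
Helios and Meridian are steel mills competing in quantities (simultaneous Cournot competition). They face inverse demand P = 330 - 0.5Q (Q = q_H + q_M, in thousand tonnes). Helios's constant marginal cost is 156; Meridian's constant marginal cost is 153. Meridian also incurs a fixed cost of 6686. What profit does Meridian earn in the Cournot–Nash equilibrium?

Helios's profit: π_H = (330 - 0.5Q)q_H - (156q_H). Setting ∂π_H/∂q_H = 0: 174 - q_H - (1/2)(q_M) = 0.
Meridian's first-order condition: 177 - q_M - (1/2)(q_H) = 0.
Best responses: q_H = (174 - (1/2)q_M), q_M = (177 - (1/2)q_H).
Solving the pair: q_H = 114, q_M = 120.
Price P = 330 - (1/2)·234 = 213.
Meridian's profit: (213 - 153)·120 - 6686 = 514.

514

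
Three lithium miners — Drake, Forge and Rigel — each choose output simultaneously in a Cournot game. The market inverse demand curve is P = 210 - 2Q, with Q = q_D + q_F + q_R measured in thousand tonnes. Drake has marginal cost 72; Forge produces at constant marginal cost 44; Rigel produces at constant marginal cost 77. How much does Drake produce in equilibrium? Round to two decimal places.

Drake's profit: π_D = (210 - 2Q)q_D - (72q_D). Setting ∂π_D/∂q_D = 0: 138 - 4q_D - 2(q_F + q_R) = 0.
Forge's first-order condition: 166 - 4q_F - 2(q_D + q_R) = 0.
Rigel's first-order condition: 133 - 4q_R - 2(q_D + q_F) = 0.
Adding the 3 first-order conditions: 437 − 8Q = 0, so Q = 437/8.
Back-substituting: q_D = (138 − 437/4)/2 = 115/8, q_F = (166 − 437/4)/2 = 227/8, q_R = (133 − 437/4)/2 = 95/8.

14.38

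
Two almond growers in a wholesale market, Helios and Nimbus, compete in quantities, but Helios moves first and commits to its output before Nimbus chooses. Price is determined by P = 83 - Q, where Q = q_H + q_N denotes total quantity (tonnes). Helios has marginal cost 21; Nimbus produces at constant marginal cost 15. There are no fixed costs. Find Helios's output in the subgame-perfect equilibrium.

The follower Nimbus best-responds to any q_H: π_N = (83 - Q)q_N - 15q_N.
∂π_N/∂q_N = 68 - q_H - 2q_N = 0 gives the reaction function q_N = (68 - q_H)/2.
The leader anticipates this reaction. Substituting into P = 83 - Q gives P = 49 - (1/2)q_H, so π_H = (49 - (1/2)q_H)q_H - 21q_H.
Leader FOC: 28 - q_H = 0, so q_H = 28.
Then q_N = (68 - 28)/2 = 20.

28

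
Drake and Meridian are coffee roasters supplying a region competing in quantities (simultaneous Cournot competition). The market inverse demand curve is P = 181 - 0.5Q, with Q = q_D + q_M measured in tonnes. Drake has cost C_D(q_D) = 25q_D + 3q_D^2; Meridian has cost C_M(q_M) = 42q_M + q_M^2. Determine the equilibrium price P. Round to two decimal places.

Drake's profit: π_D = (181 - 0.5Q)q_D - (25q_D + 3q_D²). Setting ∂π_D/∂q_D = 0: 156 - 7q_D - (1/2)(q_M) = 0.
Meridian's profit: π_M = (181 - 0.5Q)q_M - (42q_M + q_M²). Setting ∂π_M/∂q_M = 0: 139 - 3q_M - (1/2)(q_D) = 0.
Best responses: q_D = (156 - (1/2)q_M)/7, q_M = (139 - (1/2)q_D)/3.
Substituting one into the other gives q_D = 1594/83 and q_M = 43.1325.
Total output Q = 62.3373, so price P = 181 - (1/2)·62.3373 = 149.8313.

149.83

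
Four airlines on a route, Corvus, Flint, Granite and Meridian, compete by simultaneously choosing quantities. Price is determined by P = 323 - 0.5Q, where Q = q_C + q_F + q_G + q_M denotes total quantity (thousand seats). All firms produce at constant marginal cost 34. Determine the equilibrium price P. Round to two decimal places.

Each firm earns π_i = (323 - 0.5Q)q_i - 34q_i.
First-order condition (treating rivals' output as given): 289 - q_i - (1/2)·Σ_{j≠i} q_j = 0.
By symmetry each firm produces the same amount; substituting Σ_{j≠i} q_j = 3q_i yields q_i = 289/(5/2) = 578/5.
Total output Q = 462.4000, so price P = 323 - (1/2)·462.4000 = 459/5.

91.80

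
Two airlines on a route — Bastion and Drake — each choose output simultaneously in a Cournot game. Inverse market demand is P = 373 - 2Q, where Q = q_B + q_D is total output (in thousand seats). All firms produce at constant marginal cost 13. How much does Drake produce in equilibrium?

60

A representative firm's profit is π_i = q_i(373 - 2Q) - 13q_i.
First-order condition (treating rivals' output as given): 360 - 4q_i - 2q_j = 0.
With identical firms every q_j equals q_i, so q_j = q_i and 360 = 6q_i, giving q_i = 60.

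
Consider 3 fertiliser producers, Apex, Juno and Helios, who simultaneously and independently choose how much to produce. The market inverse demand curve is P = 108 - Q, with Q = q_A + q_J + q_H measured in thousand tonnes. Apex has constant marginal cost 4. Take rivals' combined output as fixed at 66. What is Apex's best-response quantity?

With rivals' combined output fixed at 66, Apex's profit is π_A = (108 - 66 - q_A)q_A - (4q_A) = (42 - q_A)q_A - (4q_A).
∂π_A/∂q_A = 38 - 2q_A = 0, so q_A = 19.

19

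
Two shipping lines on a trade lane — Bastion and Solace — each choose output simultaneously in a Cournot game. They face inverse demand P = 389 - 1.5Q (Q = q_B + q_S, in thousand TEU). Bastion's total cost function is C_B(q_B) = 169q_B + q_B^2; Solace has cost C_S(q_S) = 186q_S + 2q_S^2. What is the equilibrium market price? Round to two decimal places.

Bastion's profit: π_B = (389 - 1.5Q)q_B - (169q_B + q_B²). Setting ∂π_B/∂q_B = 0: 220 - 5q_B - (3/2)(q_S) = 0.
Solace's profit: π_S = (389 - 1.5Q)q_S - (186q_S + 2q_S²). Setting ∂π_S/∂q_S = 0: 203 - 7q_S - (3/2)(q_B) = 0.
So q_B = (220 - (3/2)q_S)/5 and q_S = (203 - (3/2)q_B)/7.
Substituting one into the other gives q_B = 37.7252 and q_S = 20.9160.
Total output Q = 58.6412, so price P = 389 - (3/2)·58.6412 = 301.0382.

301.04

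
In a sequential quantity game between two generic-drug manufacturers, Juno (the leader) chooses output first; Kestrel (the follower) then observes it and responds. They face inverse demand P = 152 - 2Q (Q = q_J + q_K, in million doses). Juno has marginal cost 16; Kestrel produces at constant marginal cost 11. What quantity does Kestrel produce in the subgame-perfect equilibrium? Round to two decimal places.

18.88

Solve by backward induction. Given q_J, the follower Kestrel maximises π_K = (152 - 2q_J - 2q_K)q_K - 11q_K.
Follower FOC: 141 - 2q_J - 4q_K = 0, so q_K(q_J) = (141 - 2q_J)/4.
Juno substitutes q_K(q_J) into its own profit: π_J = q_J(152 - 2q_J - (141 - 2q_J)/2) - 16q_J = (163/2 - q_J)q_J - 16q_J.
The leader's first-order condition 131/2 - 2q_J = 0 yields q_J = 131/4.
Then q_K = (141 - 2·(131/4))/4 = 151/8.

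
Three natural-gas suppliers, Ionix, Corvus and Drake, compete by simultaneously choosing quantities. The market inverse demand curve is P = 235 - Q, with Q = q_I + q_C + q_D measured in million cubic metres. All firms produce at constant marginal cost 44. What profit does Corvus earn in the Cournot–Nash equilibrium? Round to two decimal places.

Each firm earns π_i = (235 - Q)q_i - 44q_i.
Setting ∂π_i/∂q_i = 0 with rivals' quantities fixed: 191 - 2q_i - Σ_{j≠i} q_j = 0.
With identical firms every q_j equals q_i, so Σ_{j≠i} q_j = 2q_i and 191 = 4q_i, giving q_i = 191/4.
Price P = 235 - 573/4 = 367/4.
Corvus's profit: (367/4 - 44)·(191/4) = 2280.0625.

2280.06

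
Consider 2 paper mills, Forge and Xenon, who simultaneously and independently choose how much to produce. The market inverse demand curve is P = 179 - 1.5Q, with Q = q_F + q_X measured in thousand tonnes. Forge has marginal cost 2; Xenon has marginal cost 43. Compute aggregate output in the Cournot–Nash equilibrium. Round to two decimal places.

69.56

Forge's profit: π_F = (179 - 1.5Q)q_F - (2q_F). Setting ∂π_F/∂q_F = 0: 177 - 3q_F - (3/2)(q_X) = 0.
Xenon's first-order condition: 136 - 3q_X - (3/2)(q_F) = 0.
So q_F = (177 - (3/2)q_X)/3 and q_X = (136 - (3/2)q_F)/3.
Solving the pair: q_F = 436/9, q_X = 190/9.
Total output Q = 436/9 + 190/9 = 626/9.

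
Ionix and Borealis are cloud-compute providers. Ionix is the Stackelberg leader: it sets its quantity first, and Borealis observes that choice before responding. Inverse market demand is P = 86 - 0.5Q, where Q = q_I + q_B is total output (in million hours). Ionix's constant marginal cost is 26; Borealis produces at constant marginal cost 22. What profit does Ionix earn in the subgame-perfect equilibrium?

784

Solve by backward induction. Given q_I, the follower Borealis maximises π_B = (86 - (1/2)q_I - (1/2)q_B)q_B - 22q_B.
Setting the follower's marginal profit to zero, 64 - (1/2)q_I - q_B = 0, i.e. q_B = (64 - (1/2)q_I).
Ionix substitutes q_B(q_I) into its own profit: π_I = q_I(86 - (1/2)q_I - (64 - (1/2)q_I)/2) - 26q_I = (54 - (1/4)q_I)q_I - 26q_I.
Leader FOC: 28 - (1/2)q_I = 0, so q_I = 56.
Then q_B = (64 - (1/2)·56) = 36.
Price P = 86 - (1/2)·92 = 40.
Ionix's profit: (40 - 26)·56 = 784.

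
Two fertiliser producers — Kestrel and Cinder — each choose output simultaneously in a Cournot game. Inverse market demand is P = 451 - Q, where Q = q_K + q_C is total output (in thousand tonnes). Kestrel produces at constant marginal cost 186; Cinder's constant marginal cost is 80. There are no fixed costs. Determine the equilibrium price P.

Kestrel's profit: π_K = (451 - Q)q_K - (186q_K). Setting ∂π_K/∂q_K = 0: 265 - 2q_K - (q_C) = 0.
Cinder's first-order condition: 371 - 2q_C - (q_K) = 0.
Rearranging gives the reaction functions q_K = (265 - q_C)/2 and q_C = (371 - q_K)/2.
Solving the pair: q_K = 53, q_C = 159.
Total output Q = 212, so price P = 451 - 212 = 239.

239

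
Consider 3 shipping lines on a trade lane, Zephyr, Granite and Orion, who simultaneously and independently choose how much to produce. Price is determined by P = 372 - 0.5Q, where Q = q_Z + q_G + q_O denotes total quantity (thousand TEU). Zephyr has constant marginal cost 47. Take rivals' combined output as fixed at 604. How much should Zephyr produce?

23

With rivals' combined output fixed at 604, Zephyr's profit is π_Z = (372 - (1/2)·604 - (1/2)q_Z)q_Z - (47q_Z) = (70 - (1/2)q_Z)q_Z - (47q_Z).
∂π_Z/∂q_Z = 23 - q_Z = 0, so q_Z = 23.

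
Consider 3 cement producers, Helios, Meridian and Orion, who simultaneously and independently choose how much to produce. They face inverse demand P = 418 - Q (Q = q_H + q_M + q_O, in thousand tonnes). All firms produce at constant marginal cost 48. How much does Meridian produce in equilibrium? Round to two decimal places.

92.50

A representative firm's profit is π_i = q_i(418 - Q) - 48q_i.
First-order condition (treating rivals' output as given): 370 - 2q_i - Σ_{j≠i} q_j = 0.
By symmetry each firm produces the same amount; substituting Σ_{j≠i} q_j = 2q_i yields q_i = 370/4 = 185/2.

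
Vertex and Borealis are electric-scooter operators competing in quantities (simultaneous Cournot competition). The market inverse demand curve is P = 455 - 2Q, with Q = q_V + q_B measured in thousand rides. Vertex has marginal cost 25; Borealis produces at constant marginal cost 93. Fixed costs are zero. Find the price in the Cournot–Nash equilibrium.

191

Vertex's profit: π_V = (455 - 2Q)q_V - (25q_V). Setting ∂π_V/∂q_V = 0: 430 - 4q_V - 2(q_B) = 0.
Borealis's profit: π_B = (455 - 2Q)q_B - (93q_B). Setting ∂π_B/∂q_B = 0: 362 - 4q_B - 2(q_V) = 0.
Rearranging gives the reaction functions q_V = (430 - 2q_B)/4 and q_B = (362 - 2q_V)/4.
Substituting one into the other gives q_V = 83 and q_B = 49.
Total output Q = 132, so price P = 455 - 2·132 = 191.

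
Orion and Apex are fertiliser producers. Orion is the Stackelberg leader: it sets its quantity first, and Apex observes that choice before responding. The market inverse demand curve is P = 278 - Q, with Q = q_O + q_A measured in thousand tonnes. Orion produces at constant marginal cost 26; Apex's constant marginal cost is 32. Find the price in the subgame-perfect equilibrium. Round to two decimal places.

90.50

The follower Apex best-responds to any q_O: π_A = (278 - Q)q_A - 32q_A.
Setting the follower's marginal profit to zero, 246 - q_O - 2q_A = 0, i.e. q_A = (246 - q_O)/2.
The leader anticipates this reaction. Substituting into P = 278 - Q gives P = 155 - (1/2)q_O, so π_O = (155 - (1/2)q_O)q_O - 26q_O.
Maximising: ∂π_O/∂q_O = 129 - q_O = 0, giving q_O = 129.
Then q_A = (246 - 129)/2 = 117/2.
Total output Q = 375/2, so price P = 278 - 375/2 = 181/2.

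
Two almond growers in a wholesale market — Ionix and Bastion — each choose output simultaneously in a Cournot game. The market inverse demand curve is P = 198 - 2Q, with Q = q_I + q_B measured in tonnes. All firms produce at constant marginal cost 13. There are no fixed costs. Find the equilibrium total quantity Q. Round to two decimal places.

Each firm earns π_i = (198 - 2Q)q_i - 13q_i.
Setting ∂π_i/∂q_i = 0 with rivals' quantities fixed: 185 - 4q_i - 2q_j = 0.
By symmetry each firm produces the same amount; substituting q_j = q_i yields q_i = 185/6.
Total output Q = 185/6 + 185/6 = 185/3.

61.67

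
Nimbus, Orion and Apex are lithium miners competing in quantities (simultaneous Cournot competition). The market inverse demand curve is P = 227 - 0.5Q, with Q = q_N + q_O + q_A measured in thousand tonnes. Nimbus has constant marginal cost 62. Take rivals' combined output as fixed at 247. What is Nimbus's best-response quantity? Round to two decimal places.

With rivals' combined output fixed at 247, Nimbus's profit is π_N = (227 - (1/2)·247 - (1/2)q_N)q_N - (62q_N) = (207/2 - (1/2)q_N)q_N - (62q_N).
∂π_N/∂q_N = 83/2 - q_N = 0, so q_N = 83/2.

41.50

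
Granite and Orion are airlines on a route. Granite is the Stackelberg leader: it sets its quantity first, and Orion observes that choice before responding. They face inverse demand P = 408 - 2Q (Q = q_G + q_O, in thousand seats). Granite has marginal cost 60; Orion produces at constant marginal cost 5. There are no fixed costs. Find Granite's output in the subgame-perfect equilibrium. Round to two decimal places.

Solve by backward induction. Given q_G, the follower Orion maximises π_O = (408 - 2q_G - 2q_O)q_O - 5q_O.
Follower FOC: 403 - 2q_G - 4q_O = 0, so q_O(q_G) = (403 - 2q_G)/4.
The leader anticipates this reaction. Substituting into P = 408 - 2Q gives P = 413/2 - q_G, so π_G = (413/2 - q_G)q_G - 60q_G.
Maximising: ∂π_G/∂q_G = 293/2 - 2q_G = 0, giving q_G = 293/4.
Then q_O = (403 - 2·(293/4))/4 = 513/8.

73.25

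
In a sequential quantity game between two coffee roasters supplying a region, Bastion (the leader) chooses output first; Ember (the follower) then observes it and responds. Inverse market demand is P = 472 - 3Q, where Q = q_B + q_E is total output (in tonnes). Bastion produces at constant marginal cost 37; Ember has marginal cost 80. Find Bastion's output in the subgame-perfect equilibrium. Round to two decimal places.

79.67

The follower Ember best-responds to any q_B: π_E = (472 - 3Q)q_E - 80q_E.
Setting the follower's marginal profit to zero, 392 - 3q_B - 6q_E = 0, i.e. q_E = (392 - 3q_B)/6.
Bastion substitutes q_E(q_B) into its own profit: π_B = q_B(472 - 3q_B - (392 - 3q_B)/2) - 37q_B = (276 - (3/2)q_B)q_B - 37q_B.
Maximising: ∂π_B/∂q_B = 239 - 3q_B = 0, giving q_B = 239/3.
Then q_E = (392 - 3·(239/3))/6 = 51/2.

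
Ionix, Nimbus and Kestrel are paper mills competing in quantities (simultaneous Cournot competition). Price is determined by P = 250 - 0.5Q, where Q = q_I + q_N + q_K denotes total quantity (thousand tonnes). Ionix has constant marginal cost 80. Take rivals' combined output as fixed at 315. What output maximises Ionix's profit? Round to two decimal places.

12.50

With rivals' combined output fixed at 315, Ionix's profit is π_I = (250 - (1/2)·315 - (1/2)q_I)q_I - (80q_I) = (185/2 - (1/2)q_I)q_I - (80q_I).
∂π_I/∂q_I = 25/2 - q_I = 0, so q_I = 25/2.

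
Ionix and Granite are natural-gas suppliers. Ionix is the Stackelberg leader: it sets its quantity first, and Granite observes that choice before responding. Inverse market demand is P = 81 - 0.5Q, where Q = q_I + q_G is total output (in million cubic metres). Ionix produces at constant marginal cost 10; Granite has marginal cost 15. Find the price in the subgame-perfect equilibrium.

The follower Granite best-responds to any q_I: π_G = (81 - 0.5Q)q_G - 15q_G.
Follower FOC: 66 - (1/2)q_I - q_G = 0, so q_G(q_I) = (66 - (1/2)q_I).
The leader anticipates this reaction. Substituting into P = 81 - 0.5Q gives P = 48 - (1/4)q_I, so π_I = (48 - (1/4)q_I)q_I - 10q_I.
Leader FOC: 38 - (1/2)q_I = 0, so q_I = 76.
Then q_G = (66 - (1/2)·76) = 28.
Total output Q = 104, so price P = 81 - (1/2)·104 = 29.

29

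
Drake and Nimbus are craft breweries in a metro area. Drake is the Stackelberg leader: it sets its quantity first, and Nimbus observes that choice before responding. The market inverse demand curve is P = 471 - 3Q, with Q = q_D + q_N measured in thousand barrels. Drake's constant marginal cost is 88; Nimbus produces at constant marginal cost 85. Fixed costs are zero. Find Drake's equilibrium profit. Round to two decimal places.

6016.67

The follower Nimbus best-responds to any q_D: π_N = (471 - 3Q)q_N - 85q_N.
Setting the follower's marginal profit to zero, 386 - 3q_D - 6q_N = 0, i.e. q_N = (386 - 3q_D)/6.
Drake substitutes q_N(q_D) into its own profit: π_D = q_D(471 - 3q_D - (386 - 3q_D)/2) - 88q_D = (278 - (3/2)q_D)q_D - 88q_D.
Maximising: ∂π_D/∂q_D = 190 - 3q_D = 0, giving q_D = 190/3.
Then q_N = (386 - 3·(190/3))/6 = 98/3.
Price P = 471 - 3·96 = 183.
Drake's profit: (183 - 88)·(190/3) = 6016.6667.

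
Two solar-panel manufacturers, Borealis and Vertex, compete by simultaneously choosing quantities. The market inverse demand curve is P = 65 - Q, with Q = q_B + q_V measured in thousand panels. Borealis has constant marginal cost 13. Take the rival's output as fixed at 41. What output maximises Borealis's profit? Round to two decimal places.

5.50

With the rival's output fixed at 41, Borealis's profit is π_B = (65 - 41 - q_B)q_B - (13q_B) = (24 - q_B)q_B - (13q_B).
∂π_B/∂q_B = 11 - 2q_B = 0, so q_B = 11/2.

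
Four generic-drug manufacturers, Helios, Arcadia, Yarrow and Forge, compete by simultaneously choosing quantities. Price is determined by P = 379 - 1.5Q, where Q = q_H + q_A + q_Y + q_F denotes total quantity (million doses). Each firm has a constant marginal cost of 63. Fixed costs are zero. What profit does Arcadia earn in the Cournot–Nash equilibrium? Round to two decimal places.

2662.83

A representative firm's profit is π_i = q_i(379 - 1.5Q) - 63q_i.
Setting ∂π_i/∂q_i = 0 with rivals' quantities fixed: 316 - 3q_i - (3/2)·Σ_{j≠i} q_j = 0.
With identical firms every q_j equals q_i, so Σ_{j≠i} q_j = 3q_i and 316 = (15/2)q_i, giving q_i = 632/15.
Price P = 379 - (3/2)·168.5333 = 631/5.
Arcadia's profit: (631/5 - 63)·(632/15) = 2662.8267.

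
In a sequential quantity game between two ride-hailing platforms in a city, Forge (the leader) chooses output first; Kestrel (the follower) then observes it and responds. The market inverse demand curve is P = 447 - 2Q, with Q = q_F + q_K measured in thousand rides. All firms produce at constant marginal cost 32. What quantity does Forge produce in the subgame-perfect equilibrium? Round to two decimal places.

The follower Kestrel best-responds to any q_F: π_K = (447 - 2Q)q_K - 32q_K.
∂π_K/∂q_K = 415 - 2q_F - 4q_K = 0 gives the reaction function q_K = (415 - 2q_F)/4.
The leader anticipates this reaction. Substituting into P = 447 - 2Q gives P = 479/2 - q_F, so π_F = (479/2 - q_F)q_F - 32q_F.
Leader FOC: 415/2 - 2q_F = 0, so q_F = 415/4.
Then q_K = (415 - 2·(415/4))/4 = 415/8.

103.75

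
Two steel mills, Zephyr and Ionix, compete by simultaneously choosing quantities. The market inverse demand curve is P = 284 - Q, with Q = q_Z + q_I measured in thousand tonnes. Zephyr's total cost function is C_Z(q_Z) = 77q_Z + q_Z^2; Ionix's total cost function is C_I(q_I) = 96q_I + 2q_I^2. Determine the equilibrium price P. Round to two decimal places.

Zephyr's profit: π_Z = (284 - Q)q_Z - (77q_Z + q_Z²). Setting ∂π_Z/∂q_Z = 0: 207 - 4q_Z - (q_I) = 0.
Ionix's profit: π_I = (284 - Q)q_I - (96q_I + 2q_I²). Setting ∂π_I/∂q_I = 0: 188 - 6q_I - (q_Z) = 0.
Best responses: q_Z = (207 - q_I)/4, q_I = (188 - q_Z)/6.
Solving the pair: q_Z = 1054/23, q_I = 545/23.
Total output Q = 1599/23, so price P = 284 - 1599/23 = 214.4783.

214.48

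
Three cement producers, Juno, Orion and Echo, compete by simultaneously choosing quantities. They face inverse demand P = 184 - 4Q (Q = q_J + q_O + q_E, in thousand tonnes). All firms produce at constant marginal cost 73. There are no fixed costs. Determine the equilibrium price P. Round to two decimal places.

100.75

A representative firm's profit is π_i = q_i(184 - 4Q) - 73q_i.
Setting ∂π_i/∂q_i = 0 with rivals' quantities fixed: 111 - 8q_i - 4·Σ_{j≠i} q_j = 0.
With identical firms every q_j equals q_i, so Σ_{j≠i} q_j = 2q_i and 111 = 16q_i, giving q_i = 111/16.
Total output Q = 333/16, so price P = 184 - 4·(333/16) = 403/4.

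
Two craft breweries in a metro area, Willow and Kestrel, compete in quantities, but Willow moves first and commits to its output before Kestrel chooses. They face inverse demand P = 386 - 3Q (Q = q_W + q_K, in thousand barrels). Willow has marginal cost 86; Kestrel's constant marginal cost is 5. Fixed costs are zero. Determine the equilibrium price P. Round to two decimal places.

140.75

The follower Kestrel best-responds to any q_W: π_K = (386 - 3Q)q_K - 5q_K.
Setting the follower's marginal profit to zero, 381 - 3q_W - 6q_K = 0, i.e. q_K = (381 - 3q_W)/6.
Willow substitutes q_K(q_W) into its own profit: π_W = q_W(386 - 3q_W - (381 - 3q_W)/2) - 86q_W = (391/2 - (3/2)q_W)q_W - 86q_W.
Maximising: ∂π_W/∂q_W = 219/2 - 3q_W = 0, giving q_W = 73/2.
Then q_K = (381 - 3·(73/2))/6 = 181/4.
Total output Q = 327/4, so price P = 386 - 3·(327/4) = 563/4.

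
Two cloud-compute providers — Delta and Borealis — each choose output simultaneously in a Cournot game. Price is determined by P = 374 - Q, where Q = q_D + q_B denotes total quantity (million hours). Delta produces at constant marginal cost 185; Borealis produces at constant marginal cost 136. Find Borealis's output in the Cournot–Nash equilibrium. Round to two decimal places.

Delta's profit: π_D = (374 - Q)q_D - (185q_D). Setting ∂π_D/∂q_D = 0: 189 - 2q_D - (q_B) = 0.
Borealis's first-order condition: 238 - 2q_B - (q_D) = 0.
Rearranging gives the reaction functions q_D = (189 - q_B)/2 and q_B = (238 - q_D)/2.
Solving the pair: q_D = 140/3, q_B = 287/3.

95.67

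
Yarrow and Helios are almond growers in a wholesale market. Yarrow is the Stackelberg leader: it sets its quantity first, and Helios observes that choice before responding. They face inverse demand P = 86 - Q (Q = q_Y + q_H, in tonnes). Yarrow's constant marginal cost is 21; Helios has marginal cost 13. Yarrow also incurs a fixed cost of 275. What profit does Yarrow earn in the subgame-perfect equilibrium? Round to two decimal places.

The follower Helios best-responds to any q_Y: π_H = (86 - Q)q_H - 13q_H.
Follower FOC: 73 - q_Y - 2q_H = 0, so q_H(q_Y) = (73 - q_Y)/2.
Yarrow substitutes q_H(q_Y) into its own profit: π_Y = q_Y(86 - q_Y - (73 - q_Y)/2) - 21q_Y = (99/2 - (1/2)q_Y)q_Y - 21q_Y.
Leader FOC: 57/2 - q_Y = 0, so q_Y = 57/2.
Then q_H = (73 - 57/2)/2 = 89/4.
Price P = 86 - 203/4 = 141/4.
Yarrow's profit: (141/4 - 21)·(57/2) - 275 = 1049/8.

131.13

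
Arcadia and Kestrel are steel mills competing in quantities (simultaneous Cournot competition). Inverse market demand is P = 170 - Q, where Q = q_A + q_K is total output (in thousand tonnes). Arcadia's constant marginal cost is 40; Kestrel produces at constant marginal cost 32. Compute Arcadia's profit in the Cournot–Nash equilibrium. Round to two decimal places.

Arcadia's profit: π_A = (170 - Q)q_A - (40q_A). Setting ∂π_A/∂q_A = 0: 130 - 2q_A - (q_K) = 0.
Kestrel's profit: π_K = (170 - Q)q_K - (32q_K). Setting ∂π_K/∂q_K = 0: 138 - 2q_K - (q_A) = 0.
So q_A = (130 - q_K)/2 and q_K = (138 - q_A)/2.
Solving the pair: q_A = 122/3, q_K = 146/3.
Price P = 170 - 268/3 = 242/3.
Arcadia's profit: (242/3 - 40)·(122/3) = 1653.7778.

1653.78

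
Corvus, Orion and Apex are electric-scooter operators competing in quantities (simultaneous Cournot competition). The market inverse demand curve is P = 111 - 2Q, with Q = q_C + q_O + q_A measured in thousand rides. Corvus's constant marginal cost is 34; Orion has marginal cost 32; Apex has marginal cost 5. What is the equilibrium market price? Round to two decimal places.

45.50

Corvus's profit: π_C = (111 - 2Q)q_C - (34q_C). Setting ∂π_C/∂q_C = 0: 77 - 4q_C - 2(q_O + q_A) = 0.
Orion's first-order condition: 79 - 4q_O - 2(q_C + q_A) = 0.
Apex's first-order condition: 106 - 4q_A - 2(q_C + q_O) = 0.
Summing all 3 equations gives 262 − 8Q = 0, hence Q = 131/4.
Back-substituting: q_C = (77 − 131/2)/2 = 23/4, q_O = (79 − 131/2)/2 = 27/4, q_A = (106 − 131/2)/2 = 81/4.
Total output Q = 131/4, so price P = 111 - 2·(131/4) = 91/2.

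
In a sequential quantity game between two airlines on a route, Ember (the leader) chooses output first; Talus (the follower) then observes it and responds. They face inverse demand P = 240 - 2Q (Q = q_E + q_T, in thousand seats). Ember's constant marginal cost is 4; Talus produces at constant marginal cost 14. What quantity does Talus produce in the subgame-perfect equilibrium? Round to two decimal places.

25.75

The follower Talus best-responds to any q_E: π_T = (240 - 2Q)q_T - 14q_T.
Follower FOC: 226 - 2q_E - 4q_T = 0, so q_T(q_E) = (226 - 2q_E)/4.
The leader anticipates this reaction. Substituting into P = 240 - 2Q gives P = 127 - q_E, so π_E = (127 - q_E)q_E - 4q_E.
Maximising: ∂π_E/∂q_E = 123 - 2q_E = 0, giving q_E = 123/2.
Then q_T = (226 - 2·(123/2))/4 = 103/4.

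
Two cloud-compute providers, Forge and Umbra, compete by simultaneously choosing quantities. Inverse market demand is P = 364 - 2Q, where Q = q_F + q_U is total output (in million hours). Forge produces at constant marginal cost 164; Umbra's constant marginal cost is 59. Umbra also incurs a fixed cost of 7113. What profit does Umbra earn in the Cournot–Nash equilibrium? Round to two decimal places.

2225.89

Forge's profit: π_F = (364 - 2Q)q_F - (164q_F). Setting ∂π_F/∂q_F = 0: 200 - 4q_F - 2(q_U) = 0.
Umbra's profit: π_U = (364 - 2Q)q_U - (59q_U). Setting ∂π_U/∂q_U = 0: 305 - 4q_U - 2(q_F) = 0.
Rearranging gives the reaction functions q_F = (200 - 2q_U)/4 and q_U = (305 - 2q_F)/4.
Solving the pair: q_F = 95/6, q_U = 205/3.
Price P = 364 - 2·(505/6) = 587/3.
Umbra's profit: (587/3 - 59)·(205/3) - 7113 = 2225.8889.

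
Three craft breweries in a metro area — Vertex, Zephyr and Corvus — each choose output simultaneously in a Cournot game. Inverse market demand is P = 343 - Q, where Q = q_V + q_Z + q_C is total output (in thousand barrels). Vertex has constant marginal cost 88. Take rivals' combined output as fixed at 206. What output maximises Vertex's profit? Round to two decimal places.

24.50

With rivals' combined output fixed at 206, Vertex's profit is π_V = (343 - 206 - q_V)q_V - (88q_V) = (137 - q_V)q_V - (88q_V).
∂π_V/∂q_V = 49 - 2q_V = 0, so q_V = 49/2.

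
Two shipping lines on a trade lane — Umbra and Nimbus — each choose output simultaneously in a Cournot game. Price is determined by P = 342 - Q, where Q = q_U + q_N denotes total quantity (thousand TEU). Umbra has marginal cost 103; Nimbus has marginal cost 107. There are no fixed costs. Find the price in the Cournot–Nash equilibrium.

Umbra's profit: π_U = (342 - Q)q_U - (103q_U). Setting ∂π_U/∂q_U = 0: 239 - 2q_U - (q_N) = 0.
Nimbus's profit: π_N = (342 - Q)q_N - (107q_N). Setting ∂π_N/∂q_N = 0: 235 - 2q_N - (q_U) = 0.
So q_U = (239 - q_N)/2 and q_N = (235 - q_U)/2.
Substituting one into the other gives q_U = 81 and q_N = 77.
Total output Q = 158, so price P = 342 - 158 = 184.

184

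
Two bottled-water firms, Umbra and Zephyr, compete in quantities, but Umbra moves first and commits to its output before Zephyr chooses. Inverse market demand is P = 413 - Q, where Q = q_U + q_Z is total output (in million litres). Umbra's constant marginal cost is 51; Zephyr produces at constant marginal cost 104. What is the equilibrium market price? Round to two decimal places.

154.75

The follower Zephyr best-responds to any q_U: π_Z = (413 - Q)q_Z - 104q_Z.
∂π_Z/∂q_Z = 309 - q_U - 2q_Z = 0 gives the reaction function q_Z = (309 - q_U)/2.
Umbra substitutes q_Z(q_U) into its own profit: π_U = q_U(413 - q_U - (309 - q_U)/2) - 51q_U = (517/2 - (1/2)q_U)q_U - 51q_U.
Maximising: ∂π_U/∂q_U = 415/2 - q_U = 0, giving q_U = 415/2.
Then q_Z = (309 - 415/2)/2 = 203/4.
Total output Q = 1033/4, so price P = 413 - 1033/4 = 619/4.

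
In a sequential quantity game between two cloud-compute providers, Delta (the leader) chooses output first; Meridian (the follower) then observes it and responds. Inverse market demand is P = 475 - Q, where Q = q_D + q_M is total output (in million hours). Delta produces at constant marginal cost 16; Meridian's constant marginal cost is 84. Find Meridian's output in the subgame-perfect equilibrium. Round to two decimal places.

The follower Meridian best-responds to any q_D: π_M = (475 - Q)q_M - 84q_M.
Follower FOC: 391 - q_D - 2q_M = 0, so q_M(q_D) = (391 - q_D)/2.
The leader anticipates this reaction. Substituting into P = 475 - Q gives P = 559/2 - (1/2)q_D, so π_D = (559/2 - (1/2)q_D)q_D - 16q_D.
The leader's first-order condition 527/2 - q_D = 0 yields q_D = 527/2.
Then q_M = (391 - 527/2)/2 = 255/4.

63.75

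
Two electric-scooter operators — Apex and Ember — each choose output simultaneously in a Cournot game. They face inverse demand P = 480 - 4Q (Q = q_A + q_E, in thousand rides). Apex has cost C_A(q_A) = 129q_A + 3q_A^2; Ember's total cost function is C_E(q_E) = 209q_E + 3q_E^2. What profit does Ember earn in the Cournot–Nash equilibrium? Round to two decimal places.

1234.10

Apex's profit: π_A = (480 - 4Q)q_A - (129q_A + 3q_A²). Setting ∂π_A/∂q_A = 0: 351 - 14q_A - 4(q_E) = 0.
Ember's profit: π_E = (480 - 4Q)q_E - (209q_E + 3q_E²). Setting ∂π_E/∂q_E = 0: 271 - 14q_E - 4(q_A) = 0.
Rearranging gives the reaction functions q_A = (351 - 4q_E)/14 and q_E = (271 - 4q_A)/14.
Substituting one into the other gives q_A = 383/18 and q_E = 239/18.
Price P = 480 - 4·(311/9) = 341.7778.
Ember's profit: 341.7778·(239/18) - 209·(239/18) - 3(239/18)² = 1234.0957.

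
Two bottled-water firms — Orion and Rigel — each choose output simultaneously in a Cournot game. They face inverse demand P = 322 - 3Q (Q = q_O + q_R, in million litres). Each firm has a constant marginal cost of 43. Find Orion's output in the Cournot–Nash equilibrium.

31

A representative firm's profit is π_i = q_i(322 - 3Q) - 43q_i.
First-order condition (treating rivals' output as given): 279 - 6q_i - 3q_j = 0.
With identical firms every q_j equals q_i, so q_j = q_i and 279 = 9q_i, giving q_i = 31.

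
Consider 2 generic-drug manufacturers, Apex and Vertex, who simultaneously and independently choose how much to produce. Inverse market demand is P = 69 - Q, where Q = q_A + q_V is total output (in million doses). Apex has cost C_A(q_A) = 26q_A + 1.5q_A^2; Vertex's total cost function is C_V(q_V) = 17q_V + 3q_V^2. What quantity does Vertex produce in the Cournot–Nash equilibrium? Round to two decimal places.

5.56

Apex's profit: π_A = (69 - Q)q_A - (26q_A + (3/2)q_A²). Setting ∂π_A/∂q_A = 0: 43 - 5q_A - (q_V) = 0.
Vertex's profit: π_V = (69 - Q)q_V - (17q_V + 3q_V²). Setting ∂π_V/∂q_V = 0: 52 - 8q_V - (q_A) = 0.
Rearranging gives the reaction functions q_A = (43 - q_V)/5 and q_V = (52 - q_A)/8.
Substituting one into the other gives q_A = 292/39 and q_V = 217/39.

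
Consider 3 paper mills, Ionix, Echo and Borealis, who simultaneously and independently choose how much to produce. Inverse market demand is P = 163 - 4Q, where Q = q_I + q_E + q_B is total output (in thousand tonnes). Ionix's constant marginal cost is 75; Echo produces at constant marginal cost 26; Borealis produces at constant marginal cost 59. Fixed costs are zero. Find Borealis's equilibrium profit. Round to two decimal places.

Ionix's profit: π_I = (163 - 4Q)q_I - (75q_I). Setting ∂π_I/∂q_I = 0: 88 - 8q_I - 4(q_E + q_B) = 0.
Echo's profit: π_E = (163 - 4Q)q_E - (26q_E). Setting ∂π_E/∂q_E = 0: 137 - 8q_E - 4(q_I + q_B) = 0.
Borealis's profit: π_B = (163 - 4Q)q_B - (59q_B). Setting ∂π_B/∂q_B = 0: 104 - 8q_B - 4(q_I + q_E) = 0.
Adding the 3 first-order conditions: 329 − 16Q = 0, so Q = 329/16.
Back-substituting: q_I = (88 − 329/4)/4 = 23/16, q_E = (137 − 329/4)/4 = 219/16, q_B = (104 − 329/4)/4 = 87/16.
Price P = 163 - 4·(329/16) = 323/4.
Borealis's profit: (323/4 - 59)·(87/16) = 118.2656.

118.27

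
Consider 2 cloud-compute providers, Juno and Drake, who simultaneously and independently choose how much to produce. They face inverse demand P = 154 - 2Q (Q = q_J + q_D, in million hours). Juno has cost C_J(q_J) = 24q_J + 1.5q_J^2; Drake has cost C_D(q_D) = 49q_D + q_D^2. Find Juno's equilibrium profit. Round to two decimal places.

787.50

Juno's profit: π_J = (154 - 2Q)q_J - (24q_J + (3/2)q_J²). Setting ∂π_J/∂q_J = 0: 130 - 7q_J - 2(q_D) = 0.
Drake's first-order condition: 105 - 6q_D - 2(q_J) = 0.
Rearranging gives the reaction functions q_J = (130 - 2q_D)/7 and q_D = (105 - 2q_J)/6.
Solving the pair: q_J = 15, q_D = 25/2.
Price P = 154 - 2·(55/2) = 99.
Juno's profit: 99·15 - 24·15 - (3/2)·15² = 1575/2.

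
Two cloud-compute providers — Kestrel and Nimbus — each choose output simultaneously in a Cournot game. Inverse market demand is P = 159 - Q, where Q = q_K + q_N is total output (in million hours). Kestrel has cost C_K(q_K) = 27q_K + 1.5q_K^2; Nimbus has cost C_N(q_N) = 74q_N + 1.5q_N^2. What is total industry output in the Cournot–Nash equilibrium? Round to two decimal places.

36.17

Kestrel's profit: π_K = (159 - Q)q_K - (27q_K + (3/2)q_K²). Setting ∂π_K/∂q_K = 0: 132 - 5q_K - (q_N) = 0.
Nimbus's profit: π_N = (159 - Q)q_N - (74q_N + (3/2)q_N²). Setting ∂π_N/∂q_N = 0: 85 - 5q_N - (q_K) = 0.
So q_K = (132 - q_N)/5 and q_N = (85 - q_K)/5.
Solving the pair: q_K = 575/24, q_N = 293/24.
Total output Q = 575/24 + 293/24 = 217/6.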